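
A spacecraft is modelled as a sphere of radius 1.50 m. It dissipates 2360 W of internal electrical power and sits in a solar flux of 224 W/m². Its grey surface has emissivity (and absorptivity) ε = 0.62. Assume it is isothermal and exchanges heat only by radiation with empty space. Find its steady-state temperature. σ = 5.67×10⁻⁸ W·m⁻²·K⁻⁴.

At steady state, absorbed solar power + internal power = radiated power.
Absorbed: α·S·A_cross = 0.62·224·7.069 = 981.7 W (cross-section πr²).
Total input = 981.7 + 2360 = 3342 W.
Radiated: εσ·A_surf·T⁴ with A_surf = 4πr² = 28.27 m².
T⁴ = 3342/(0.62·5.67×10⁻⁸·28.27) = 3.362×10⁹ K⁴.

T ≈ 241 K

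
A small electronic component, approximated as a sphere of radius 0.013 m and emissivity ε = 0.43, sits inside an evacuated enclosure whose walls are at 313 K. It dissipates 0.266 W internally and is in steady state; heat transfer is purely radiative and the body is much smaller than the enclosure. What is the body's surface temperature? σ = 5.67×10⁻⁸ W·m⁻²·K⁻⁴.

For a small grey body in a large enclosure, net radiated power = εσA(T⁴ − T_w⁴).
Steady state: P = εσA(T⁴ − T_w⁴) with A = 4πr² = 0.002124 m².
T⁴ = P/(εσA) + T_w⁴ = 0.266/(0.43·5.67×10⁻⁸·0.002124) + (313)⁴
    = 5.137×10⁹ + 9.598×10⁹ = 1.474×10¹⁰ K⁴.

T ≈ 348 K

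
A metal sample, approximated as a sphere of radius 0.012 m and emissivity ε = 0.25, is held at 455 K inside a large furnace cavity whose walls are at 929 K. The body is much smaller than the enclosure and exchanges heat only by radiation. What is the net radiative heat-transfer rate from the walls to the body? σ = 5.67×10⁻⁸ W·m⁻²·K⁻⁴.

For a small grey body in a large enclosure: P_net = εσA(T_body⁴ − T_wall⁴).
A = 4πr² = 0.001810 m²; T_body⁴ − T_wall⁴ = 4.286×10¹⁰ − 7.448×10¹¹ = -7.020×10¹¹ K⁴.
|P_net| = 0.25·5.67×10⁻⁸·0.001810·7.020×10¹¹.

P_net ≈ 18.0 W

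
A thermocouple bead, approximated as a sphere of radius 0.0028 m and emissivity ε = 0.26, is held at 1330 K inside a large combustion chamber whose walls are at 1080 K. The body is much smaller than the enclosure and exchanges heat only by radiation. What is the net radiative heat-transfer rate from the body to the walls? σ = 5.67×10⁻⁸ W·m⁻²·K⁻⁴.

P_net ≈ 2.57 W

For a small grey body in a large enclosure: P_net = εσA(T_body⁴ − T_wall⁴).
A = 4πr² = 9.852×10⁻⁵ m²; T_body⁴ − T_wall⁴ = 3.129×10¹² − 1.360×10¹² = 1.769×10¹² K⁴.
|P_net| = 0.26·5.67×10⁻⁸·9.852×10⁻⁵·1.769×10¹².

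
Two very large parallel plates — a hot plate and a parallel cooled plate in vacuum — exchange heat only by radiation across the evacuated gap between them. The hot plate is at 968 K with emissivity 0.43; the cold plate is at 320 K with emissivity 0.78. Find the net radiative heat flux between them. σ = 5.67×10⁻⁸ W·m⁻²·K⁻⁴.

For two infinite grey parallel plates, q = σ(T₁⁴ − T₂⁴)/(1/ε₁ + 1/ε₂ − 1).
T₁⁴ − T₂⁴ = 8.780×10¹¹ − 1.049×10¹⁰ = 8.675×10¹¹ K⁴.
1/ε₁ + 1/ε₂ − 1 = 2.326 + 1.282 − 1 = 2.608.
q = 5.67×10⁻⁸ × 8.675×10¹¹ / 2.608.

q ≈ 18900 W/m²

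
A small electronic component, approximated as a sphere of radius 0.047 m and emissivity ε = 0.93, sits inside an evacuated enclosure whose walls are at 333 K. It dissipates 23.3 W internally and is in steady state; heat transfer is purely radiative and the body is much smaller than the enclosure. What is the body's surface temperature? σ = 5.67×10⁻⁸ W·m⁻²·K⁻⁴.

For a small grey body in a large enclosure, net radiated power = εσA(T⁴ − T_w⁴).
Steady state: P = εσA(T⁴ − T_w⁴) with A = 4πr² = 0.02776 m².
T⁴ = P/(εσA) + T_w⁴ = 23.3/(0.93·5.67×10⁻⁸·0.02776) + (333)⁴
    = 1.592×10¹⁰ + 1.230×10¹⁰ = 2.821×10¹⁰ K⁴.

T ≈ 410 K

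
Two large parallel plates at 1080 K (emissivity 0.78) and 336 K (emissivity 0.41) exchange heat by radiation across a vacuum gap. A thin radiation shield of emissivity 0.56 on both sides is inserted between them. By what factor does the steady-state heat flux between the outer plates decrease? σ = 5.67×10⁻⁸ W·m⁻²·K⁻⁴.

factor ≈ 1.95

Without shield: q₀ = σΔ(T⁴)/(1/ε₁+1/ε₂−1) with denominator 2.721.
With shield the two gaps are in series; the resistances add: (1/ε₁+1/ε_s−1)+(1/ε_s+1/ε₂−1) = 2.068+3.225 = 5.293.
Heat-flux ratio q₀/q = 5.293/2.721.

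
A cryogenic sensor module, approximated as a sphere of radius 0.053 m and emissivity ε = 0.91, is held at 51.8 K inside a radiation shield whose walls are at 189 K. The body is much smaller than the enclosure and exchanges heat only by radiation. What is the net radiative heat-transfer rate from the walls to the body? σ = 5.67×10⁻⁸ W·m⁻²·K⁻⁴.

P_net ≈ 2.31 W

For a small grey body in a large enclosure: P_net = εσA(T_body⁴ − T_wall⁴).
A = 4πr² = 0.03530 m²; T_body⁴ − T_wall⁴ = 7.200×10⁶ − 1.276×10⁹ = -1.269×10⁹ K⁴.
|P_net| = 0.91·5.67×10⁻⁸·0.03530·1.269×10⁹.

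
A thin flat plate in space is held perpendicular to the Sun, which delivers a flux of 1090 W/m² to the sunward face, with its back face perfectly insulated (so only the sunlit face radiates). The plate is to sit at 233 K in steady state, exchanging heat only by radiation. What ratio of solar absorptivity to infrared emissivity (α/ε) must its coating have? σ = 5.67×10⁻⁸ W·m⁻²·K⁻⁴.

Balance: αS·A = εσ·1A·T⁴ ⇒ α/ε = σT⁴/S.
α/ε = 5.67×10⁻⁸·(233)⁴/1090 = 5.67×10⁻⁸·2.947×10⁹/1090.

α/ε ≈ 0.153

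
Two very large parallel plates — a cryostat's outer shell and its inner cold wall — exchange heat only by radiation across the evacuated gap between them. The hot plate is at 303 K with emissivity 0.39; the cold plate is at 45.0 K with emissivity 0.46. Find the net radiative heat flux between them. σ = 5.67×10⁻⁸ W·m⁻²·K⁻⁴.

q ≈ 128 W/m²

For two infinite grey parallel plates, q = σ(T₁⁴ − T₂⁴)/(1/ε₁ + 1/ε₂ − 1).
T₁⁴ − T₂⁴ = 8.429×10⁹ − 4.101×10⁶ = 8.425×10⁹ K⁴.
1/ε₁ + 1/ε₂ − 1 = 2.564 + 2.174 − 1 = 3.738.
q = 5.67×10⁻⁸ × 8.425×10⁹ / 3.738.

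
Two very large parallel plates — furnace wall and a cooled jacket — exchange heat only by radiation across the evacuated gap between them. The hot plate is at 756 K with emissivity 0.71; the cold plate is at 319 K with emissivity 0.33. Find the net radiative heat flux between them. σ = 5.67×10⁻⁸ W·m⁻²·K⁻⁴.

q ≈ 5220 W/m²

For two infinite grey parallel plates, q = σ(T₁⁴ − T₂⁴)/(1/ε₁ + 1/ε₂ − 1).
T₁⁴ − T₂⁴ = 3.267×10¹¹ − 1.036×10¹⁰ = 3.163×10¹¹ K⁴.
1/ε₁ + 1/ε₂ − 1 = 1.408 + 3.030 − 1 = 3.439.
q = 5.67×10⁻⁸ × 3.163×10¹¹ / 3.439.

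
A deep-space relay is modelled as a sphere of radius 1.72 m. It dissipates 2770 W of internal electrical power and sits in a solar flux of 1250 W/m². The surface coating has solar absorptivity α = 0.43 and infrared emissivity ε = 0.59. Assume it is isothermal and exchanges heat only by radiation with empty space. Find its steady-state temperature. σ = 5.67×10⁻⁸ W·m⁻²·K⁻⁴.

At steady state, absorbed solar power + internal power = radiated power.
Absorbed: α·S·A_cross = 0.43·1250·9.294 = 4996 W (cross-section πr²).
Total input = 4996 + 2770 = 7766 W.
Radiated: εσ·A_surf·T⁴ with A_surf = 4πr² = 37.18 m².
T⁴ = 7766/(0.59·5.67×10⁻⁸·37.18) = 6.244×10⁹ K⁴.

T ≈ 281 K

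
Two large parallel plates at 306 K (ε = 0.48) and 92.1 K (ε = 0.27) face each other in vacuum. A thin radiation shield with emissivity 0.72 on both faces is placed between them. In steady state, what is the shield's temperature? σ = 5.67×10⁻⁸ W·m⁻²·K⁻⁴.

In steady state the net flux on the hot side equals that on the cold side.
σ(T₁⁴−T_s⁴)/D₁ = σ(T_s⁴−T₂⁴)/D₂, with D₁ = 1/ε₁+1/ε_s−1 = 2.472, D₂ = 1/ε_s+1/ε₂−1 = 4.093.
Solve for T_s⁴: T_s⁴ = (D₂·T₁⁴ + D₁·T₂⁴)/(D₁+D₂) = 5.493×10⁹ K⁴.

T_s ≈ 272 K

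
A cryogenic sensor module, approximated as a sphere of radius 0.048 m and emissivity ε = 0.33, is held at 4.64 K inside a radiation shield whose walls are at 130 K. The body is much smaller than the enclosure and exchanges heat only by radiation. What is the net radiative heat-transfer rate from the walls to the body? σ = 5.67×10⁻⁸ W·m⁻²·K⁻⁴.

For a small grey body in a large enclosure: P_net = εσA(T_body⁴ − T_wall⁴).
A = 4πr² = 0.02895 m²; T_body⁴ − T_wall⁴ = 463.5 − 2.856×10⁸ = -2.856×10⁸ K⁴.
|P_net| = 0.33·5.67×10⁻⁸·0.02895·2.856×10⁸.

P_net ≈ 0.155 W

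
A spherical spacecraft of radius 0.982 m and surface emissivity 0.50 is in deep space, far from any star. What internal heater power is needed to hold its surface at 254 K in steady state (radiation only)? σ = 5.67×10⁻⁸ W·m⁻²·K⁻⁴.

P = εσ·4πr²·T⁴.
4πr² = 12.12 m²; T⁴ = 4.162×10⁹ K⁴.
P = 0.50·5.67×10⁻⁸·12.12·4.162×10⁹.

P ≈ 1430 W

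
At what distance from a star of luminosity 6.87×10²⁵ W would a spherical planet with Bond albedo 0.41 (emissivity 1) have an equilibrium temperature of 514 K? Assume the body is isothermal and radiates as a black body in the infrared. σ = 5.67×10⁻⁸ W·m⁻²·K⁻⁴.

d ≈ 1.43×10¹⁰ m

For an isothermal black-emitting sphere, (1−a)S·πr² = σ·4πr²·T⁴ ⇒ S = 4σT⁴/(1−a).
S = 4·5.67×10⁻⁸·(514)⁴/0.590 = 26830 W/m².
Flux falls as S = L/(4πd²), so d = √(L/(4πS)) = √(6.87×10²⁵/(4π·26830)).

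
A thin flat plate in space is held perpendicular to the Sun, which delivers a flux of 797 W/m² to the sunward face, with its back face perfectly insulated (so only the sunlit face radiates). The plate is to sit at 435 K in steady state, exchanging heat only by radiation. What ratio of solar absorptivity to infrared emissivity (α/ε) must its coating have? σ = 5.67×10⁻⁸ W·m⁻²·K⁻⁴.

α/ε ≈ 2.55

Balance: αS·A = εσ·1A·T⁴ ⇒ α/ε = σT⁴/S.
α/ε = 5.67×10⁻⁸·(435)⁴/797 = 5.67×10⁻⁸·3.581×10¹⁰/797.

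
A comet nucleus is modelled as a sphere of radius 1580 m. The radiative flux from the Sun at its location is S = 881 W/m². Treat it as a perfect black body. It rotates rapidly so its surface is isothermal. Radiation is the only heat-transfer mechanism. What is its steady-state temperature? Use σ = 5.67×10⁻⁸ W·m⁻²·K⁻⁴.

At equilibrium, absorbed power = emitted power.
Absorbing cross-section = πr² = 7.843×10⁶ m²; emitting surface = 4πr² = 3.137×10⁷ m² (ratio 4).
S·A_cross = εσ·A_surf·T⁴  ⇒  T⁴ = S/(4σ).
T⁴ = 1.00·881/(4·5.67×10⁻⁸) = 3.884×10⁹ K⁴.
T = (3.884×10⁹)^(1/4).

T ≈ 250 K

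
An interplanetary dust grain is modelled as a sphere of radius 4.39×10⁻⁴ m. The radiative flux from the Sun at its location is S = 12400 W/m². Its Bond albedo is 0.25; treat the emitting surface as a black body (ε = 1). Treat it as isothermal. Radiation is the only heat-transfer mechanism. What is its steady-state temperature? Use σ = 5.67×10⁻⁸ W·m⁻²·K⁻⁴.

T ≈ 450 K

At equilibrium, absorbed power = emitted power.
Absorbing cross-section = πr² = 6.055×10⁻⁷ m²; emitting surface = 4πr² = 2.422×10⁻⁶ m² (ratio 4).
(1−a)S·A_cross = εσ·A_surf·T⁴  ⇒  T⁴ = (1−a)S/(4σ).
T⁴ = 0.750·12400/(4·5.67×10⁻⁸) = 4.101×10¹⁰ K⁴.
T = (4.101×10¹⁰)^(1/4).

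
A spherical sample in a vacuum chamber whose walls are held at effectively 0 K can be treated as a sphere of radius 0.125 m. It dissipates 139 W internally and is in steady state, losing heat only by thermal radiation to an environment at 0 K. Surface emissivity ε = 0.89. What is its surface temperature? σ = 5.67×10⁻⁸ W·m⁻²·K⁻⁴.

Steady state: internal power = radiated power, P = εσA T⁴.
Radiating area A = 4πr² = 0.1963 m².
T⁴ = P/(εσA) = 139/(0.89·5.67×10⁻⁸·0.1963) = 1.403×10¹⁰ K⁴.
T = (1.403×10¹⁰)^(1/4).

T ≈ 344 K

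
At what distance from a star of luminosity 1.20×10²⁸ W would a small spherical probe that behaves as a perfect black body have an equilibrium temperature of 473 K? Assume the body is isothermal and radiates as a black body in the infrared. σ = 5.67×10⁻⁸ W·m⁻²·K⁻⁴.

For an isothermal black-emitting sphere, (1−a)S·πr² = σ·4πr²·T⁴ ⇒ S = 4σT⁴/(1−a).
S = 4·5.67×10⁻⁸·(473)⁴/1.00 = 11350 W/m².
Flux falls as S = L/(4πd²), so d = √(L/(4πS)) = √(1.20×10²⁸/(4π·11350)).

d ≈ 2.90×10¹¹ m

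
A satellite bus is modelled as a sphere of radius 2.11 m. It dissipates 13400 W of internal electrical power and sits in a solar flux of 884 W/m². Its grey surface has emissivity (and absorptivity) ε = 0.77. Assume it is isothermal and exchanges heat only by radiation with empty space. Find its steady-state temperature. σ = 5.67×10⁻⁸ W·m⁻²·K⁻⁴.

At steady state, absorbed solar power + internal power = radiated power.
Absorbed: α·S·A_cross = 0.77·884·13.99 = 9520 W (cross-section πr²).
Total input = 9520 + 13400 = 22920 W.
Radiated: εσ·A_surf·T⁴ with A_surf = 4πr² = 55.95 m².
T⁴ = 22920/(0.77·5.67×10⁻⁸·55.95) = 9.384×10⁹ K⁴.

T ≈ 311 K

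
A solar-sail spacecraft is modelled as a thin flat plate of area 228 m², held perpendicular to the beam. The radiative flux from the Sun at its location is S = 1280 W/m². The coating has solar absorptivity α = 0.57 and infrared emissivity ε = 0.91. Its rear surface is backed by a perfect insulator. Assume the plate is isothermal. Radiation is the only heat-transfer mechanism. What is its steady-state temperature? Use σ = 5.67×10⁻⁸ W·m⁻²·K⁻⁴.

T ≈ 345 K

At equilibrium, absorbed power = emitted power.
Absorbing cross-section = A = 228.0 m²; emitting surface = A = 228.0 m² (ratio 1).
αS·A_cross = εσ·A_surf·T⁴  ⇒  T⁴ = αS/(ε·1σ).
T⁴ = 0.570·1280/(0.91·1·5.67×10⁻⁸) = 1.414×10¹⁰ K⁴.
T = (1.414×10¹⁰)^(1/4).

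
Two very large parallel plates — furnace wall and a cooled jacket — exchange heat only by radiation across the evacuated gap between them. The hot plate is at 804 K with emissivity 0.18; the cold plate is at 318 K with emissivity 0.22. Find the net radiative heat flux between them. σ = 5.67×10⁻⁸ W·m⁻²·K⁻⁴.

For two infinite grey parallel plates, q = σ(T₁⁴ − T₂⁴)/(1/ε₁ + 1/ε₂ − 1).
T₁⁴ − T₂⁴ = 4.179×10¹¹ − 1.023×10¹⁰ = 4.076×10¹¹ K⁴.
1/ε₁ + 1/ε₂ − 1 = 5.556 + 4.545 − 1 = 9.101.
q = 5.67×10⁻⁸ × 4.076×10¹¹ / 9.101.

q ≈ 2540 W/m²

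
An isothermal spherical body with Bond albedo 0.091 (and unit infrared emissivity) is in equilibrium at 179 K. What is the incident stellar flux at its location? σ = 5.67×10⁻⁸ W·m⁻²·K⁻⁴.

(1−a)S·πr² = σ·4πr²·T⁴ ⇒ S = 4σT⁴/(1−a).
S = 4·5.67×10⁻⁸·1.027×10⁹/0.909.

S ≈ 256 W/m²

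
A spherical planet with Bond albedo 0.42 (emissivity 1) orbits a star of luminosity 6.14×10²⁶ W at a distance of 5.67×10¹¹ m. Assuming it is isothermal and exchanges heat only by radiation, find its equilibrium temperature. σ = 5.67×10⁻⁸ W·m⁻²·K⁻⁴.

T ≈ 140 K

First find the stellar flux at distance d: S = L/(4πd²) = 6.14×10²⁶/(4π·(5.67×10¹¹)²) = 152.0 W/m².
For an isothermal sphere, absorbed (1−a)S·πr² = emitted σ·4πr²·T⁴, so T⁴ = (1−a)S/(4σ).
T⁴ = 0.580·152.0/(4·5.67×10⁻⁸) = 3.887×10⁸ K⁴.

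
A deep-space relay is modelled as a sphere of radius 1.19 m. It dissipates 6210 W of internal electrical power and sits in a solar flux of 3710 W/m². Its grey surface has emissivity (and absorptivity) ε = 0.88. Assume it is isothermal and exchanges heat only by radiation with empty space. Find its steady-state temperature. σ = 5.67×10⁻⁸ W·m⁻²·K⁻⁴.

T ≈ 391 K

At steady state, absorbed solar power + internal power = radiated power.
Absorbed: α·S·A_cross = 0.88·3710·4.449 = 14520 W (cross-section πr²).
Total input = 14520 + 6210 = 20730 W.
Radiated: εσ·A_surf·T⁴ with A_surf = 4πr² = 17.80 m².
T⁴ = 20730/(0.88·5.67×10⁻⁸·17.80) = 2.335×10¹⁰ K⁴.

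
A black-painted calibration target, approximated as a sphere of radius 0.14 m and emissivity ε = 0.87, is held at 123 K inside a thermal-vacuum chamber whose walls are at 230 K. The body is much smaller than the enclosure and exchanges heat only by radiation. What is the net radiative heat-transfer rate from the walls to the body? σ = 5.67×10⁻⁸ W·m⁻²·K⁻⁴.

For a small grey body in a large enclosure: P_net = εσA(T_body⁴ − T_wall⁴).
A = 4πr² = 0.2463 m²; T_body⁴ − T_wall⁴ = 2.289×10⁸ − 2.798×10⁹ = -2.570×10⁹ K⁴.
|P_net| = 0.87·5.67×10⁻⁸·0.2463·2.570×10⁹.

P_net ≈ 31.2 W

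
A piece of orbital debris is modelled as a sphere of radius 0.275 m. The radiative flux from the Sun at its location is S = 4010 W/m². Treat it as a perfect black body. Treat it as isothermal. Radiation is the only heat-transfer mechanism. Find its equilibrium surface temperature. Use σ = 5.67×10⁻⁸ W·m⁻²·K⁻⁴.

At equilibrium, absorbed power = emitted power.
Absorbing cross-section = πr² = 0.2376 m²; emitting surface = 4πr² = 0.9503 m² (ratio 4).
S·A_cross = εσ·A_surf·T⁴  ⇒  T⁴ = S/(4σ).
T⁴ = 1.00·4010/(4·5.67×10⁻⁸) = 1.768×10¹⁰ K⁴.
T = (1.768×10¹⁰)^(1/4).

T ≈ 365 K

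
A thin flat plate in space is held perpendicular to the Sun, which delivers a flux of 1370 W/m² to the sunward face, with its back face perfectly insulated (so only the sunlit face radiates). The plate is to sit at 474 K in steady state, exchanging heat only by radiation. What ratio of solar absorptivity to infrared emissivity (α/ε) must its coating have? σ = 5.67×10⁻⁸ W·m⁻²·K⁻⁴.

α/ε ≈ 2.09

Balance: αS·A = εσ·1A·T⁴ ⇒ α/ε = σT⁴/S.
α/ε = 5.67×10⁻⁸·(474)⁴/1370 = 5.67×10⁻⁸·5.048×10¹⁰/1370.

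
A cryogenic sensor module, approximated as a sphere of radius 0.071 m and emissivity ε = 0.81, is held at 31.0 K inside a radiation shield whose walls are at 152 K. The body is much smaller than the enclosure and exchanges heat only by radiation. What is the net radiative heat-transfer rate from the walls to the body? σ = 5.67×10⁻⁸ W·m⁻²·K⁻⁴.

For a small grey body in a large enclosure: P_net = εσA(T_body⁴ − T_wall⁴).
A = 4πr² = 0.06335 m²; T_body⁴ − T_wall⁴ = 9.235×10⁵ − 5.338×10⁸ = -5.329×10⁸ K⁴.
|P_net| = 0.81·5.67×10⁻⁸·0.06335·5.329×10⁸.

P_net ≈ 1.55 W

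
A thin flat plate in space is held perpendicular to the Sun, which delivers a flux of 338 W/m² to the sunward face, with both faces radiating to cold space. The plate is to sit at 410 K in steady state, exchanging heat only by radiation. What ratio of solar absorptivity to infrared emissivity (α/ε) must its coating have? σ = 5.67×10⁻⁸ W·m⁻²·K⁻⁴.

Balance: αS·A = εσ·2A·T⁴ ⇒ α/ε = 2σT⁴/S.
α/ε = 2·5.67×10⁻⁸·(410)⁴/338 = 2·5.67×10⁻⁸·2.826×10¹⁰/338.

α/ε ≈ 9.48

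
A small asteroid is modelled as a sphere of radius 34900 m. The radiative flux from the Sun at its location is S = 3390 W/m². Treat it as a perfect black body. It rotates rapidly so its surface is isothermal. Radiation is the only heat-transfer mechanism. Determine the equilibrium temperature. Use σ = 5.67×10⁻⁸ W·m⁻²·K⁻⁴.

At equilibrium, absorbed power = emitted power.
Absorbing cross-section = πr² = 3.826×10⁹ m²; emitting surface = 4πr² = 1.531×10¹⁰ m² (ratio 4).
S·A_cross = εσ·A_surf·T⁴  ⇒  T⁴ = S/(4σ).
T⁴ = 1.00·3390/(4·5.67×10⁻⁸) = 1.495×10¹⁰ K⁴.
T = (1.495×10¹⁰)^(1/4).

T ≈ 350 K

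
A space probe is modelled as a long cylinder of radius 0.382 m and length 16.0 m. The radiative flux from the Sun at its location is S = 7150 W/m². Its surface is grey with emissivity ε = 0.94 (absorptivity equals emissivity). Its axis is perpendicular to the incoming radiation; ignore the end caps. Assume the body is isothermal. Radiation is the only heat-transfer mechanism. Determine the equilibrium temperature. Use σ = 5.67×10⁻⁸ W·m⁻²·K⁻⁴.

At equilibrium, absorbed power = emitted power.
Absorbing cross-section = 2rL = 12.22 m²; emitting surface = 2πrL = 38.40 m² (ratio π).
εS·A_cross = εσ·A_surf·T⁴  ⇒  T⁴ = S/(πσ)   (ε cancels).
T⁴ = 7150/(π·5.67×10⁻⁸) = 4.014×10¹⁰ K⁴.
T = (4.014×10¹⁰)^(1/4).

T ≈ 448 K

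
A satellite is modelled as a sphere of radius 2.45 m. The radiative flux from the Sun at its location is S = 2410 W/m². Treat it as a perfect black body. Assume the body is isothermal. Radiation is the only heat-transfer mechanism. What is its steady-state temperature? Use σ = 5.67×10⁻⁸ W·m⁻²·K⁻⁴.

At equilibrium, absorbed power = emitted power.
Absorbing cross-section = πr² = 18.86 m²; emitting surface = 4πr² = 75.43 m² (ratio 4).
S·A_cross = εσ·A_surf·T⁴  ⇒  T⁴ = S/(4σ).
T⁴ = 1.00·2410/(4·5.67×10⁻⁸) = 1.063×10¹⁰ K⁴.
T = (1.063×10¹⁰)^(1/4).

T ≈ 321 K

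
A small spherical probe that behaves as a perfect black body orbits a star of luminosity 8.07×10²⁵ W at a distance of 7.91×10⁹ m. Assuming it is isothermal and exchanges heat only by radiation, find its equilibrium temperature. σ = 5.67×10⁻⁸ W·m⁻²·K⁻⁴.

T ≈ 820 K

First find the stellar flux at distance d: S = L/(4πd²) = 8.07×10²⁵/(4π·(7.91×10⁹)²) = 1.026×10⁵ W/m².
For an isothermal sphere, absorbed (1−a)S·πr² = emitted σ·4πr²·T⁴, so T⁴ = (1−a)S/(4σ).
T⁴ = 1.00·1.026×10⁵/(4·5.67×10⁻⁸) = 4.526×10¹¹ K⁴.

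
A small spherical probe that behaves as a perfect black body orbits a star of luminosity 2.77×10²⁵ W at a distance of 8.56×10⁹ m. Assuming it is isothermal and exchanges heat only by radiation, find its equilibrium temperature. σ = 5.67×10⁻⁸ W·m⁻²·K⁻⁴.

First find the stellar flux at distance d: S = L/(4πd²) = 2.77×10²⁵/(4π·(8.56×10⁹)²) = 30080 W/m².
For an isothermal sphere, absorbed (1−a)S·πr² = emitted σ·4πr²·T⁴, so T⁴ = (1−a)S/(4σ).
T⁴ = 1.00·30080/(4·5.67×10⁻⁸) = 1.326×10¹¹ K⁴.

T ≈ 603 K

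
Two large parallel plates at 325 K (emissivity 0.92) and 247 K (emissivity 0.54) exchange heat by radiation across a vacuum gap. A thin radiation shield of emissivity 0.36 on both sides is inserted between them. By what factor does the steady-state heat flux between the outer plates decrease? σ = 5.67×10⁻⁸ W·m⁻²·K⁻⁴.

factor ≈ 3.35

Without shield: q₀ = σΔ(T⁴)/(1/ε₁+1/ε₂−1) with denominator 1.939.
With shield the two gaps are in series; the resistances add: (1/ε₁+1/ε_s−1)+(1/ε_s+1/ε₂−1) = 2.865+3.630 = 6.494.
Heat-flux ratio q₀/q = 6.494/1.939.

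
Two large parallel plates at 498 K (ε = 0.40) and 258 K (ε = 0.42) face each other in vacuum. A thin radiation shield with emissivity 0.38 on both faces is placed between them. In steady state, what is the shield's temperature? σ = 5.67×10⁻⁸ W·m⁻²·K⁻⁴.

In steady state the net flux on the hot side equals that on the cold side.
σ(T₁⁴−T_s⁴)/D₁ = σ(T_s⁴−T₂⁴)/D₂, with D₁ = 1/ε₁+1/ε_s−1 = 4.132, D₂ = 1/ε_s+1/ε₂−1 = 4.013.
Solve for T_s⁴: T_s⁴ = (D₂·T₁⁴ + D₁·T₂⁴)/(D₁+D₂) = 3.255×10¹⁰ K⁴.

T_s ≈ 425 K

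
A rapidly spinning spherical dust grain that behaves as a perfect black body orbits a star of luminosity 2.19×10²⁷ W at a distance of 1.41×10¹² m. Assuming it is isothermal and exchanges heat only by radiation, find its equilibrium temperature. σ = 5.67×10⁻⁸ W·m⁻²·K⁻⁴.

First find the stellar flux at distance d: S = L/(4πd²) = 2.19×10²⁷/(4π·(1.41×10¹²)²) = 87.66 W/m².
For an isothermal sphere, absorbed (1−a)S·πr² = emitted σ·4πr²·T⁴, so T⁴ = (1−a)S/(4σ).
T⁴ = 1.00·87.66/(4·5.67×10⁻⁸) = 3.865×10⁸ K⁴.

T ≈ 140 K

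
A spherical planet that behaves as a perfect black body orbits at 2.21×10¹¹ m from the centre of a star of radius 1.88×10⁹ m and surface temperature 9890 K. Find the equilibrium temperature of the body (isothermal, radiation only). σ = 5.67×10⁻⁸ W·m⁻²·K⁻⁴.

T ≈ 645 K

The star's surface emits σT_*⁴; at distance d the flux is S = σT_*⁴(R_*/d)².
S = 5.67×10⁻⁸·(9890)⁴·(1.88×10⁹/2.21×10¹¹)² = 39260 W/m².
For an isothermal sphere T⁴ = (1−a)S/(4σ) = 1.731×10¹¹ K⁴.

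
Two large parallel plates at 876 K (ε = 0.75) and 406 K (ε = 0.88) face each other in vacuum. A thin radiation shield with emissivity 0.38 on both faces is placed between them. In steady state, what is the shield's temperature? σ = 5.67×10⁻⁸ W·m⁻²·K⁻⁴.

In steady state the net flux on the hot side equals that on the cold side.
σ(T₁⁴−T_s⁴)/D₁ = σ(T_s⁴−T₂⁴)/D₂, with D₁ = 1/ε₁+1/ε_s−1 = 2.965, D₂ = 1/ε_s+1/ε₂−1 = 2.768.
Solve for T_s⁴: T_s⁴ = (D₂·T₁⁴ + D₁·T₂⁴)/(D₁+D₂) = 2.984×10¹¹ K⁴.

T_s ≈ 739 K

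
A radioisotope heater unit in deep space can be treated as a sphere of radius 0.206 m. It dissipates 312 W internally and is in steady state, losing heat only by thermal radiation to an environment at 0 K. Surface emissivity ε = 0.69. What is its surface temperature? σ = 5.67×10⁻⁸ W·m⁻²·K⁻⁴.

Steady state: internal power = radiated power, P = εσA T⁴.
Radiating area A = 4πr² = 0.5333 m².
T⁴ = P/(εσA) = 312/(0.69·5.67×10⁻⁸·0.5333) = 1.495×10¹⁰ K⁴.
T = (1.495×10¹⁰)^(1/4).

T ≈ 350 K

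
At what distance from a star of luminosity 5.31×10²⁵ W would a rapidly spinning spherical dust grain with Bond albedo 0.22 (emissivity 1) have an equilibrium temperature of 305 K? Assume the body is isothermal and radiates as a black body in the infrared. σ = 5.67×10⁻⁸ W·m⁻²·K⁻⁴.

For an isothermal black-emitting sphere, (1−a)S·πr² = σ·4πr²·T⁴ ⇒ S = 4σT⁴/(1−a).
S = 4·5.67×10⁻⁸·(305)⁴/0.780 = 2516 W/m².
Flux falls as S = L/(4πd²), so d = √(L/(4πS)) = √(5.31×10²⁵/(4π·2516)).

d ≈ 4.10×10¹⁰ m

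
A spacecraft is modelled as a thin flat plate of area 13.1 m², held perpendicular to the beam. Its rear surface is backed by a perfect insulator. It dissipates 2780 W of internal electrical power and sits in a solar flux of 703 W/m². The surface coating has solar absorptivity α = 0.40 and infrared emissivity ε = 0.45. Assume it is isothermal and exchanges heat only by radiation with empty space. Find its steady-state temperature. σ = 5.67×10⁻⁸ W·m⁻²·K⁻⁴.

At steady state, absorbed solar power + internal power = radiated power.
Absorbed: α·S·A_cross = 0.40·703·13.10 = 3684 W (cross-section A).
Total input = 3684 + 2780 = 6464 W.
Radiated: εσ·A_surf·T⁴ with A_surf = A = 13.10 m².
T⁴ = 6464/(0.45·5.67×10⁻⁸·13.10) = 1.934×10¹⁰ K⁴.

T ≈ 373 K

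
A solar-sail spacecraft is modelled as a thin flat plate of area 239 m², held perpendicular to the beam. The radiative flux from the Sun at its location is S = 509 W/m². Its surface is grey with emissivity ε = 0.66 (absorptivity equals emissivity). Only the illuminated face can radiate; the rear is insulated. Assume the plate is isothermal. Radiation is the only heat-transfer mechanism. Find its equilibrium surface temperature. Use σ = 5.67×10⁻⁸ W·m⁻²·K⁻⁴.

At equilibrium, absorbed power = emitted power.
Absorbing cross-section = A = 239.0 m²; emitting surface = A = 239.0 m² (ratio 1).
εS·A_cross = εσ·A_surf·T⁴  ⇒  T⁴ = S/(1σ)   (ε cancels).
T⁴ = 509/(1·5.67×10⁻⁸) = 8.977×10⁹ K⁴.
T = (8.977×10⁹)^(1/4).

T ≈ 308 K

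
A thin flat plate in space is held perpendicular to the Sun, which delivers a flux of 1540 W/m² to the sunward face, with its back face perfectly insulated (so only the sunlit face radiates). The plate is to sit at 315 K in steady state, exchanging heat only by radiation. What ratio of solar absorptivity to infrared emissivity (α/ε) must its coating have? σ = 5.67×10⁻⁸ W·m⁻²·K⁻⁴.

α/ε ≈ 0.362

Balance: αS·A = εσ·1A·T⁴ ⇒ α/ε = σT⁴/S.
α/ε = 5.67×10⁻⁸·(315)⁴/1540 = 5.67×10⁻⁸·9.846×10⁹/1540.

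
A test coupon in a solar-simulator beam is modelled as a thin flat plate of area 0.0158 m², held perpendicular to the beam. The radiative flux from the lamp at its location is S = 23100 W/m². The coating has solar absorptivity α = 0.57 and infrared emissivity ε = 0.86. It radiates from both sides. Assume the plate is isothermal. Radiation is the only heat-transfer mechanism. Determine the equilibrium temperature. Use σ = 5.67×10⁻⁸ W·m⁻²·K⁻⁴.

At equilibrium, absorbed power = emitted power.
Absorbing cross-section = A = 0.01580 m²; emitting surface = 2A = 0.03160 m² (ratio 2).
αS·A_cross = εσ·A_surf·T⁴  ⇒  T⁴ = αS/(ε·2σ).
T⁴ = 0.570·23100/(0.86·2·5.67×10⁻⁸) = 1.350×10¹¹ K⁴.
T = (1.350×10¹¹)^(1/4).

T ≈ 606 K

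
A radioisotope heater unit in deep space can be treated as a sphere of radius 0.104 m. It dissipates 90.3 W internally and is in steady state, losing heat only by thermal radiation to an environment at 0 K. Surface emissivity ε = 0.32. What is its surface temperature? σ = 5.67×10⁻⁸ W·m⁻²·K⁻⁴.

Steady state: internal power = radiated power, P = εσA T⁴.
Radiating area A = 4πr² = 0.1359 m².
T⁴ = P/(εσA) = 90.3/(0.32·5.67×10⁻⁸·0.1359) = 3.662×10¹⁰ K⁴.
T = (3.662×10¹⁰)^(1/4).

T ≈ 437 K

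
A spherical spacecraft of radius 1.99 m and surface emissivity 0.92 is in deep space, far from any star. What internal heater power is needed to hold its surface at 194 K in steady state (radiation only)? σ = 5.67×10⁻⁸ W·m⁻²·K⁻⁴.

P = εσ·4πr²·T⁴.
4πr² = 49.76 m²; T⁴ = 1.416×10⁹ K⁴.
P = 0.92·5.67×10⁻⁸·49.76·1.416×10⁹.

P ≈ 3680 W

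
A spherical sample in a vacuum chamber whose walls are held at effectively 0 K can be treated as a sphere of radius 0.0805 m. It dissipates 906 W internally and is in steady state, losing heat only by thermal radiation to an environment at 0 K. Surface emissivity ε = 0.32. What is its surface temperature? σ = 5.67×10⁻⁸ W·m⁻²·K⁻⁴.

Steady state: internal power = radiated power, P = εσA T⁴.
Radiating area A = 4πr² = 0.08143 m².
T⁴ = P/(εσA) = 906/(0.32·5.67×10⁻⁸·0.08143) = 6.132×10¹¹ K⁴.
T = (6.132×10¹¹)^(1/4).

T ≈ 885 K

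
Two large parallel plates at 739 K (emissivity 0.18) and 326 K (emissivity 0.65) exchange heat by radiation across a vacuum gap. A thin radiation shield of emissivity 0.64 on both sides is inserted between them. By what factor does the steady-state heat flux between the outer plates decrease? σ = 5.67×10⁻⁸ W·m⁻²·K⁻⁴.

Without shield: q₀ = σΔ(T⁴)/(1/ε₁+1/ε₂−1) with denominator 6.094.
With shield the two gaps are in series; the resistances add: (1/ε₁+1/ε_s−1)+(1/ε_s+1/ε₂−1) = 6.118+2.101 = 8.219.
Heat-flux ratio q₀/q = 8.219/6.094.

factor ≈ 1.35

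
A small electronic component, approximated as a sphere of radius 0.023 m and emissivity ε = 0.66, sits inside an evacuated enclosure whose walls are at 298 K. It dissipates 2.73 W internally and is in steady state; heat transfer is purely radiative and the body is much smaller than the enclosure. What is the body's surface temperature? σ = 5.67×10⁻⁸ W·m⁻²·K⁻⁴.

For a small grey body in a large enclosure, net radiated power = εσA(T⁴ − T_w⁴).
Steady state: P = εσA(T⁴ − T_w⁴) with A = 4πr² = 0.006648 m².
T⁴ = P/(εσA) + T_w⁴ = 2.73/(0.66·5.67×10⁻⁸·0.006648) + (298)⁴
    = 1.097×10¹⁰ + 7.886×10⁹ = 1.886×10¹⁰ K⁴.

T ≈ 371 K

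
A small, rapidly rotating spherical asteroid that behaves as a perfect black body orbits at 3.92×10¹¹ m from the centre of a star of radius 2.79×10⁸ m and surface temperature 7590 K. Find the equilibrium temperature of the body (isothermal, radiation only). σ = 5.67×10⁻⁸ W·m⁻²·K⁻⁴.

The star's surface emits σT_*⁴; at distance d the flux is S = σT_*⁴(R_*/d)².
S = 5.67×10⁻⁸·(7590)⁴·(2.79×10⁸/3.92×10¹¹)² = 95.32 W/m².
For an isothermal sphere T⁴ = (1−a)S/(4σ) = 4.203×10⁸ K⁴.

T ≈ 143 K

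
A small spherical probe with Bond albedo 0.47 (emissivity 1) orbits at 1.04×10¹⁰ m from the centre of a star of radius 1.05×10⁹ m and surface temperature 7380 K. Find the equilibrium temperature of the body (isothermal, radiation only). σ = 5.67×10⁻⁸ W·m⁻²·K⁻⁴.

The star's surface emits σT_*⁴; at distance d the flux is S = σT_*⁴(R_*/d)².
S = 5.67×10⁻⁸·(7380)⁴·(1.05×10⁹/1.04×10¹⁰)² = 1.714×10⁶ W/m².
For an isothermal sphere T⁴ = (1−a)S/(4σ) = 4.006×10¹² K⁴.

T ≈ 1410 K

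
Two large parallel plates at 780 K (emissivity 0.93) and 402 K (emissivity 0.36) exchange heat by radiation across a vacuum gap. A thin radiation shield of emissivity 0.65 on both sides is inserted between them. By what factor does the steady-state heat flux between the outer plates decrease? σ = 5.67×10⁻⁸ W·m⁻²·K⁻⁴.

factor ≈ 1.73

Without shield: q₀ = σΔ(T⁴)/(1/ε₁+1/ε₂−1) with denominator 2.853.
With shield the two gaps are in series; the resistances add: (1/ε₁+1/ε_s−1)+(1/ε_s+1/ε₂−1) = 1.614+3.316 = 4.930.
Heat-flux ratio q₀/q = 4.930/2.853.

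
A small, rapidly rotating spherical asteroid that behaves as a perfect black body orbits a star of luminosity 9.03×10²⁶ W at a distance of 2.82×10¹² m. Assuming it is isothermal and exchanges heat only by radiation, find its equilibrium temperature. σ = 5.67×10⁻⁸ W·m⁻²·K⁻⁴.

First find the stellar flux at distance d: S = L/(4πd²) = 9.03×10²⁶/(4π·(2.82×10¹²)²) = 9.036 W/m².
For an isothermal sphere, absorbed (1−a)S·πr² = emitted σ·4πr²·T⁴, so T⁴ = (1−a)S/(4σ).
T⁴ = 1.00·9.036/(4·5.67×10⁻⁸) = 3.984×10⁷ K⁴.

T ≈ 79.4 K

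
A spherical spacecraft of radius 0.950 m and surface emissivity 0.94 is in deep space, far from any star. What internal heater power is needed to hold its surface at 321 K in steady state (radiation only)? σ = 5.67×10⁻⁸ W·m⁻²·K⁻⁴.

P ≈ 6420 W

P = εσ·4πr²·T⁴.
4πr² = 11.34 m²; T⁴ = 1.062×10¹⁰ K⁴.
P = 0.94·5.67×10⁻⁸·11.34·1.062×10¹⁰.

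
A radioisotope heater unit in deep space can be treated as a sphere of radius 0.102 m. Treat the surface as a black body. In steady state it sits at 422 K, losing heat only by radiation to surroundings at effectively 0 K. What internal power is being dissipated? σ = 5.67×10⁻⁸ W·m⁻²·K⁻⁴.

Steady state: P = εσA T⁴.
A = 4πr² = 0.1307 m²; T⁴ = (422)⁴ = 3.171×10¹⁰ K⁴.
P = 1.0 × 5.67×10⁻⁸ × 0.1307 × 3.171×10¹⁰.

P ≈ 235 W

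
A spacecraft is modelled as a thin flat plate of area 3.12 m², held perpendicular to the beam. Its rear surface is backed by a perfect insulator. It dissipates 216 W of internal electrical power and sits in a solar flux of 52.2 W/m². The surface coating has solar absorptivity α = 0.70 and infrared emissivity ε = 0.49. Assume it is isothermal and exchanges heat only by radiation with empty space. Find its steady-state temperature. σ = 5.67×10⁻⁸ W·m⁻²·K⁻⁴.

At steady state, absorbed solar power + internal power = radiated power.
Absorbed: α·S·A_cross = 0.70·52.2·3.120 = 114.0 W (cross-section A).
Total input = 114.0 + 216 = 330.0 W.
Radiated: εσ·A_surf·T⁴ with A_surf = A = 3.120 m².
T⁴ = 330.0/(0.49·5.67×10⁻⁸·3.120) = 3.807×10⁹ K⁴.

T ≈ 248 K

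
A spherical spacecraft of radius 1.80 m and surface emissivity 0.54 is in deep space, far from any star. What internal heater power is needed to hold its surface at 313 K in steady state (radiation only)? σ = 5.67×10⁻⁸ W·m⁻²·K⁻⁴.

P ≈ 12000 W

P = εσ·4πr²·T⁴.
4πr² = 40.72 m²; T⁴ = 9.598×10⁹ K⁴.
P = 0.54·5.67×10⁻⁸·40.72·9.598×10⁹.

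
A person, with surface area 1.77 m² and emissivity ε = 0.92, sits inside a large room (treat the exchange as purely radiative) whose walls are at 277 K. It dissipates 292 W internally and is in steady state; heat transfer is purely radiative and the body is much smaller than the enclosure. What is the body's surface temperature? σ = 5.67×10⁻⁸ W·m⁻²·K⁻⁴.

For a small grey body in a large enclosure, net radiated power = εσA(T⁴ − T_w⁴).
Steady state: P = εσA(T⁴ − T_w⁴) with A = 1.77 m².
T⁴ = P/(εσA) + T_w⁴ = 292/(0.92·5.67×10⁻⁸·1.770) + (277)⁴
    = 3.163×10⁹ + 5.887×10⁹ = 9.050×10⁹ K⁴.

T ≈ 308 K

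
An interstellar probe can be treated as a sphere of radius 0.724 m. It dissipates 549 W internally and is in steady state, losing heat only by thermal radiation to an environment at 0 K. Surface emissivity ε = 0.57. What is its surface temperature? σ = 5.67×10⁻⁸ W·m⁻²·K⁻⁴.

Steady state: internal power = radiated power, P = εσA T⁴.
Radiating area A = 4πr² = 6.587 m².
T⁴ = P/(εσA) = 549/(0.57·5.67×10⁻⁸·6.587) = 2.579×10⁹ K⁴.
T = (2.579×10⁹)^(1/4).

T ≈ 225 K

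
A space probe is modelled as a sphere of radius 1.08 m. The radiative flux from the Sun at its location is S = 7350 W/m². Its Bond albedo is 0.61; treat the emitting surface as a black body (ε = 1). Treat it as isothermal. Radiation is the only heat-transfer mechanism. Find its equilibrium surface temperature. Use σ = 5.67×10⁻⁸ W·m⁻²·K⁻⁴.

At equilibrium, absorbed power = emitted power.
Absorbing cross-section = πr² = 3.664 m²; emitting surface = 4πr² = 14.66 m² (ratio 4).
(1−a)S·A_cross = εσ·A_surf·T⁴  ⇒  T⁴ = (1−a)S/(4σ).
T⁴ = 0.390·7350/(4·5.67×10⁻⁸) = 1.264×10¹⁰ K⁴.
T = (1.264×10¹⁰)^(1/4).

T ≈ 335 K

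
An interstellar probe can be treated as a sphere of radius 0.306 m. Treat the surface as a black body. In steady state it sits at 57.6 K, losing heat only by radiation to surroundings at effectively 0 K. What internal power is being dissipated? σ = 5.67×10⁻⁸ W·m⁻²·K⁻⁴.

Steady state: P = εσA T⁴.
A = 4πr² = 1.177 m²; T⁴ = (57.6)⁴ = 1.101×10⁷ K⁴.
P = 1.0 × 5.67×10⁻⁸ × 1.177 × 1.101×10⁷.

P ≈ 0.734 W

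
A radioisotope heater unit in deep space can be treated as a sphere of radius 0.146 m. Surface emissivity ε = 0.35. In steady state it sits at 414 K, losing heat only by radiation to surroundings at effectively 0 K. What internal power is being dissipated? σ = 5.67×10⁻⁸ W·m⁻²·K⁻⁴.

Steady state: P = εσA T⁴.
A = 4πr² = 0.2679 m²; T⁴ = (414)⁴ = 2.938×10¹⁰ K⁴.
P = 0.35 × 5.67×10⁻⁸ × 0.2679 × 2.938×10¹⁰.

P ≈ 156 W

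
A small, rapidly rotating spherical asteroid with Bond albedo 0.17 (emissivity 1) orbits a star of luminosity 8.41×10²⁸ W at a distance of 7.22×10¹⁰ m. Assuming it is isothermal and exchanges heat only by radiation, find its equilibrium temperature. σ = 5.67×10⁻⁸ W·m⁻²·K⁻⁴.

First find the stellar flux at distance d: S = L/(4πd²) = 8.41×10²⁸/(4π·(7.22×10¹⁰)²) = 1.284×10⁶ W/m².
For an isothermal sphere, absorbed (1−a)S·πr² = emitted σ·4πr²·T⁴, so T⁴ = (1−a)S/(4σ).
T⁴ = 0.830·1.284×10⁶/(4·5.67×10⁻⁸) = 4.698×10¹² K⁴.

T ≈ 1470 K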